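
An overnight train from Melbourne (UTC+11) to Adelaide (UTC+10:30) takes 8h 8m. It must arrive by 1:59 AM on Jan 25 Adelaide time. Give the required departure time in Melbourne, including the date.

6:21 PM on January 24

Target arrival in UTC: 1:59 AM − 10:30 = 3:29 PM on Jan 24.
Subtract 8 hours and 8 minutes → departure 7:21 AM UTC on Jan 24.
Melbourne is UTC+11:00: 7:21 AM + 11:00 = 6:21 PM on Jan 24.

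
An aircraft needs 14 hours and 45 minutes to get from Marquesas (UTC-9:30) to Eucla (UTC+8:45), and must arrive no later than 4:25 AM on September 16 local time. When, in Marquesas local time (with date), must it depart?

Target arrival in UTC: 4:25 AM − 8:45 = 7:40 PM on Sep 15.
Subtract 14 hours 45 minutes → departure 4:55 AM UTC on Sep 15.
Marquesas is UTC−9:30: 4:55 AM − 9:30 = 7:25 PM on Sep 14.

7:25 PM on September 14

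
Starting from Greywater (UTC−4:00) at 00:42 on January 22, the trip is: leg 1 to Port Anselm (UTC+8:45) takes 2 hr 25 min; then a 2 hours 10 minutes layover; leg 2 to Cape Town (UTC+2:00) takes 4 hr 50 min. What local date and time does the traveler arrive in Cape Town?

16:07 on January 22

Convert departure to UTC: 00:42 + 4:00 = 04:42 UTC on Jan 22.
Add 2 hours 25 minutes leg 1 → 07:07 UTC.
Add 2 hours and 10 minutes layover in Port Anselm → 09:17 UTC.
Add 4 hours and 50 minutes leg 2 → 14:07 UTC.
Cape Town is UTC+2:00, so local arrival = 14:07 + 2:00 = 16:07 on Jan 22.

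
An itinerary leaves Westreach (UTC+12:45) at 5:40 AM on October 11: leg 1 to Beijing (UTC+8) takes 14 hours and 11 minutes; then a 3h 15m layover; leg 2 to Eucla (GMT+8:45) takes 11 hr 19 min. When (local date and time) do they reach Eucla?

6:25 AM on Oct 12

Convert departure to UTC: 5:40 AM − 12:45 = 4:55 PM UTC on Oct 10.
Add 14 hours and 11 minutes leg 1 → 7:06 AM UTC (Oct 11).
Add 3 hours 15 minutes layover in Beijing → 10:21 AM UTC.
Add 11 hours 19 minutes leg 2 → 9:40 PM UTC.
Eucla is UTC+8:45, so local arrival = 9:40 PM + 8:45 = 6:25 AM on Oct 12.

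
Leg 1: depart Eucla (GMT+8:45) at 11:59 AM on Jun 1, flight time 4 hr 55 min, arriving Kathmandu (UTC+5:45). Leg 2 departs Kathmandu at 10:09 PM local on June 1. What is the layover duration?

8 hours 15 minutes

Convert departure to UTC: 11:59 AM − 8:45 = 3:14 AM UTC on Jun 1.
Add 4 hours and 55 minutes flight time → 8:09 AM UTC.
Kathmandu is UTC+5:45, so local arrival = 8:09 AM + 5:45 = 1:54 PM on Jun 1.
Layover = 10:09 PM − 1:54 PM = 8 hours 15 minutes.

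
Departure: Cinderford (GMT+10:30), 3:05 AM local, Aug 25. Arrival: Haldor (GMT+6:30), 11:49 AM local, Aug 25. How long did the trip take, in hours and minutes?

12 hours 44 minutes

Departure in UTC: 3:05 AM − 10:30 = 4:35 PM on Aug 24.
Arrival in UTC: 11:49 AM − 6:30 = 5:19 AM on Aug 25.
Elapsed = 5:19 AM − 4:35 PM (+1 day) = 12 hours 44 minutes.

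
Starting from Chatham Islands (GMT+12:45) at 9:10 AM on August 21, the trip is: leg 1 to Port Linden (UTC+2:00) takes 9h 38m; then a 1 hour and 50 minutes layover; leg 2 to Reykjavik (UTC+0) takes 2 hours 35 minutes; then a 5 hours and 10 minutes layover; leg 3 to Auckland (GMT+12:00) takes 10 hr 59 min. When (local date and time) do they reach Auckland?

2:37 PM on August 22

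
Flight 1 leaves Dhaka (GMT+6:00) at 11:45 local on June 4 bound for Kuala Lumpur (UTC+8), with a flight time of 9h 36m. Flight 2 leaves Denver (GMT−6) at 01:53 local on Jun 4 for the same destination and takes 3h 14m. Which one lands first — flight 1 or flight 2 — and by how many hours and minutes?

Flight 1 in UTC: 11:45 − 6:00 = 05:45 on Jun 4.
+9 hours and 36 minutes → arrive 15:21 UTC on Jun 4.
Flight 2 in UTC: 01:53 + 6:00 = 07:53 on Jun 4.
+3 hours 14 minutes → arrive 11:07 UTC on Jun 4.
Flight 2 lands earlier by 4 hours 14 minutes.

the second, by 4 hours 14 minutes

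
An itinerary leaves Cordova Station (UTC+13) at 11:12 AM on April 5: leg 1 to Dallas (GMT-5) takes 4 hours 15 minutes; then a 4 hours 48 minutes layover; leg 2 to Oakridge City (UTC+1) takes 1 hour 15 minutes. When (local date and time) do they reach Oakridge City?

9:30 AM on Apr 5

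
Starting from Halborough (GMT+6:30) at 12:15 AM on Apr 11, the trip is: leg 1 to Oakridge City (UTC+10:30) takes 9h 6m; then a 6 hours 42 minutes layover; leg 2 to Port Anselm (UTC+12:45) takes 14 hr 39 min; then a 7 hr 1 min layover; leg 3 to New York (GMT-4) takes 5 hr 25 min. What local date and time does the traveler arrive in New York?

Convert departure to UTC: 12:15 AM − 6:30 = 5:45 PM UTC on Apr 10.
Add 9 hours and 6 minutes leg 1 → 2:51 AM UTC (Apr 11).
Add 6 hours 42 minutes layover in Oakridge City → 9:33 AM UTC.
Add 14 hours 39 minutes leg 2 → 12:12 AM UTC (Apr 12).
Add 7 hours and 1 minute layover in Port Anselm → 7:13 AM UTC.
Add 5 hours 25 minutes leg 3 → 12:38 PM UTC.
New York is UTC−4:00, so local arrival = 12:38 PM − 4:00 = 8:38 AM on Apr 12.

8:38 AM on April 12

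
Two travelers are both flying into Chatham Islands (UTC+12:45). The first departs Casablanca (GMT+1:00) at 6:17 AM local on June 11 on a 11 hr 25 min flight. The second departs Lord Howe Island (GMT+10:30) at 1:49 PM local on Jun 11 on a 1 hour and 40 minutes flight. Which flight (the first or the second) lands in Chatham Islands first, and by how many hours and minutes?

the second, by 11 hours 43 minutes

Flight 1 in UTC: 6:17 AM − 1:00 = 5:17 AM on Jun 11.
+11 hours and 25 minutes → arrive 4:42 PM UTC on Jun 11.
Flight 2 in UTC: 1:49 PM − 10:30 = 3:19 AM on Jun 11.
+1 hour and 40 minutes → arrive 4:59 AM UTC on Jun 11.
Flight 2 lands earlier by 11 hours 43 minutes.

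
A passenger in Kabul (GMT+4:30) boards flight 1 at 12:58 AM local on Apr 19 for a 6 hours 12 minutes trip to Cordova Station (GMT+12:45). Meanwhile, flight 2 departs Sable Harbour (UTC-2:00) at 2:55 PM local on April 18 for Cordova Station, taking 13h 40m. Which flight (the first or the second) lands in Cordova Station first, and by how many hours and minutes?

Flight 1 in UTC: 12:58 AM − 4:30 = 8:28 PM on Apr 18.
+6 hours and 12 minutes → arrive 2:40 AM UTC on Apr 19.
Flight 2 in UTC: 2:55 PM + 2:00 = 4:55 PM on Apr 18.
+13 hours and 40 minutes → arrive 6:35 AM UTC on Apr 19.
Flight 1 lands earlier by 3 hours 55 minutes.

the first, by 3 hours 55 minutes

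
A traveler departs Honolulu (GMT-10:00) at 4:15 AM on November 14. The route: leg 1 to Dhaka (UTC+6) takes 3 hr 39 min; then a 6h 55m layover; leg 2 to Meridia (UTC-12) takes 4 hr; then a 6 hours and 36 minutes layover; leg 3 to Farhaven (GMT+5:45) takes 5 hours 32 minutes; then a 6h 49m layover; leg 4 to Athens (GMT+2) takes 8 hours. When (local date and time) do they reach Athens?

Convert departure to UTC: 4:15 AM + 10:00 = 2:15 PM UTC on Nov 14.
Add 3 hours and 39 minutes leg 1 → 5:54 PM UTC.
Add 6 hours and 55 minutes layover in Dhaka → 12:49 AM UTC (Nov 15).
Add 4 hours leg 2 → 4:49 AM UTC.
Add 6 hours 36 minutes layover in Meridia → 11:25 AM UTC.
Add 5 hours 32 minutes leg 3 → 4:57 PM UTC.
Add 6 hours 49 minutes layover in Farhaven → 11:46 PM UTC.
Add 8 hours leg 4 → 7:46 AM UTC (Nov 16).
Athens is UTC+2:00, so local arrival = 7:46 AM + 2:00 = 9:46 AM on Nov 16.

9:46 AM on November 16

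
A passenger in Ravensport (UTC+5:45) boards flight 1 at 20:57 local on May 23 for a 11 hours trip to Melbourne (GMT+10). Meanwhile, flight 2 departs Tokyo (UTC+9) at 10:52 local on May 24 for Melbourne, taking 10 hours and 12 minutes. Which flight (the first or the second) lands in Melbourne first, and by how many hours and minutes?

the first, by 9 hours 52 minutes

Flight 1 in UTC: 20:57 − 5:45 = 15:12 on May 23.
+11 hours → arrive 02:12 UTC on May 24.
Flight 2 in UTC: 10:52 − 9:00 = 01:52 on May 24.
+10 hours 12 minutes → arrive 12:04 UTC on May 24.
Flight 1 lands earlier by 9 hours 52 minutes.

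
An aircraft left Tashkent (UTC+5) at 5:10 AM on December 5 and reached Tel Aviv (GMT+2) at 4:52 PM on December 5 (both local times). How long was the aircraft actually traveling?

Departure in UTC: 5:10 AM − 5:00 = 12:10 AM on Dec 5.
Arrival in UTC: 4:52 PM − 2:00 = 2:52 PM on Dec 5.
Elapsed = 2:52 PM − 12:10 AM = 14 hours 42 minutes.

14 hours 42 minutes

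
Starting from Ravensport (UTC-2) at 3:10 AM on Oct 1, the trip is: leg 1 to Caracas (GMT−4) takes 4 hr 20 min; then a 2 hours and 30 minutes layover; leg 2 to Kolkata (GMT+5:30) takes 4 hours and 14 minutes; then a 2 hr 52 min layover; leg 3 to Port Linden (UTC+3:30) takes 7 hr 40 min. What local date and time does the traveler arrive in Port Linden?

Convert departure to UTC: 3:10 AM + 2:00 = 5:10 AM UTC on Oct 1.
Add 4 hours 20 minutes leg 1 → 9:30 AM UTC.
Add 2 hours and 30 minutes layover in Caracas → 12:00 PM UTC.
Add 4 hours and 14 minutes leg 2 → 4:14 PM UTC.
Add 2 hours 52 minutes layover in Kolkata → 7:06 PM UTC.
Add 7 hours 40 minutes leg 3 → 2:46 AM UTC (Oct 2).
Port Linden is UTC+3:30, so local arrival = 2:46 AM + 3:30 = 6:16 AM on Oct 2.

6:16 AM on Oct 2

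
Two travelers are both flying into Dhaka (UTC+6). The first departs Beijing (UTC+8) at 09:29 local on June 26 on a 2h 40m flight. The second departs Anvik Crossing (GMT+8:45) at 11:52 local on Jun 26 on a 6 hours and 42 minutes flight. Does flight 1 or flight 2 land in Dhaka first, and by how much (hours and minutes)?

Flight 1 in UTC: 09:29 − 8:00 = 01:29 on Jun 26.
+2 hours and 40 minutes → arrive 04:09 UTC on Jun 26.
Flight 2 in UTC: 11:52 − 8:45 = 03:07 on Jun 26.
+6 hours 42 minutes → arrive 09:49 UTC on Jun 26.
Flight 1 lands earlier by 5 hours 40 minutes.

the first, by 5 hours 40 minutes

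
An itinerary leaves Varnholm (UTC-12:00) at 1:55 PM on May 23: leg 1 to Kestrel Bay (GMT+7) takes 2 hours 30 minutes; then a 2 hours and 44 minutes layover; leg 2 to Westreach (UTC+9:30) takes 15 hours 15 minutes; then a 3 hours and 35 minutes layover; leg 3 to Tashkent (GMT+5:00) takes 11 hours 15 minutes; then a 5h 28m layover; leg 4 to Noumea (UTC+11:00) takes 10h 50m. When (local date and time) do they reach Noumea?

Convert departure to UTC: 1:55 PM + 12:00 = 1:55 AM UTC on May 24.
Add 2 hours and 30 minutes leg 1 → 4:25 AM UTC.
Add 2 hours 44 minutes layover in Kestrel Bay → 7:09 AM UTC.
Add 15 hours and 15 minutes leg 2 → 10:24 PM UTC.
Add 3 hours and 35 minutes layover in Westreach → 1:59 AM UTC (May 25).
Add 11 hours 15 minutes leg 3 → 1:14 PM UTC.
Add 5 hours 28 minutes layover in Tashkent → 6:42 PM UTC.
Add 10 hours 50 minutes leg 4 → 5:32 AM UTC (May 26).
Noumea is UTC+11:00, so local arrival = 5:32 AM + 11:00 = 4:32 PM on May 26.

4:32 PM on May 26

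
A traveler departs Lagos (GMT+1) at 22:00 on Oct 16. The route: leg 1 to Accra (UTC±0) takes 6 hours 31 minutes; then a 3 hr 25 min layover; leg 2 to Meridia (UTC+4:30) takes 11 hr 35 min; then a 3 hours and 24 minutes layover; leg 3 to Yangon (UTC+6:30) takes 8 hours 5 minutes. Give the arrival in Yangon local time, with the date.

Convert departure to UTC: 22:00 − 1:00 = 21:00 UTC on Oct 16.
Add 6 hours and 31 minutes leg 1 → 03:31 UTC (Oct 17).
Add 3 hours 25 minutes layover in Accra → 06:56 UTC.
Add 11 hours and 35 minutes leg 2 → 18:31 UTC.
Add 3 hours 24 minutes layover in Meridia → 21:55 UTC.
Add 8 hours 5 minutes leg 3 → 06:00 UTC (Oct 18).
Yangon is UTC+6:30, so local arrival = 06:00 + 6:30 = 12:30 on Oct 18.

12:30 on October 18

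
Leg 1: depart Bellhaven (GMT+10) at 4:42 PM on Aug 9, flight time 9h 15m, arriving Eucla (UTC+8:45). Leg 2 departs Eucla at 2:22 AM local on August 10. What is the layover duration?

1 hour 40 minutes

Convert departure to UTC: 4:42 PM − 10:00 = 6:42 AM UTC on Aug 9.
Add 9 hours and 15 minutes flight time → 3:57 PM UTC.
Eucla is UTC+8:45, so local arrival = 3:57 PM + 8:45 = 12:42 AM on Aug 10.
Layover = 2:22 AM − 12:42 AM = 1 hour 40 minutes.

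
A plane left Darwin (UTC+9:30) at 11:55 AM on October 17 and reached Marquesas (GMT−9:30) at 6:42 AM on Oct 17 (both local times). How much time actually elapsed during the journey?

Departure in UTC: 11:55 AM − 9:30 = 2:25 AM on Oct 17.
Arrival in UTC: 6:42 AM + 9:30 = 4:12 PM on Oct 17.
Elapsed = 4:12 PM − 2:25 AM = 13 hours 47 minutes.

13 hours 47 minutes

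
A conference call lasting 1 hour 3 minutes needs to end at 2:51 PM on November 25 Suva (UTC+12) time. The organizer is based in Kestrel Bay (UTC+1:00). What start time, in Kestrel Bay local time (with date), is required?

2:48 AM on Nov 25

Target end time in UTC: 2:51 PM − 12:00 = 2:51 AM on Nov 25.
Subtract 1 hour 3 minutes → start 1:48 AM UTC on Nov 25.
Kestrel Bay is UTC+1:00: 1:48 AM + 1:00 = 2:48 AM on Nov 25.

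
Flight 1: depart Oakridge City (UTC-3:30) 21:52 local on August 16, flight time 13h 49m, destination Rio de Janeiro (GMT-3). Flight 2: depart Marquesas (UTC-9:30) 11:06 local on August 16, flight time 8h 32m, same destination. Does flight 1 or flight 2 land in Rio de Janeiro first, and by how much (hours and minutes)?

Flight 1 in UTC: 21:52 + 3:30 = 01:22 on Aug 17.
+13 hours 49 minutes → arrive 15:11 UTC on Aug 17.
Flight 2 in UTC: 11:06 + 9:30 = 20:36 on Aug 16.
+8 hours 32 minutes → arrive 05:08 UTC on Aug 17.
Flight 2 lands earlier by 10 hours 3 minutes.

the second, by 10 hours 3 minutes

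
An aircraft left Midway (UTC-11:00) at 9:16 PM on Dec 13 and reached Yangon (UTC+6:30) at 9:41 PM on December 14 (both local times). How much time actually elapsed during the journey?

6 hours 55 minutes

Yangon is 17:30 ahead of Midway.
Clock-face elapsed time (ignoring zones) is 24 hours 25 minutes.
Actual elapsed = 24 hours 25 minutes − 17:30 = 6 hours 55 minutes.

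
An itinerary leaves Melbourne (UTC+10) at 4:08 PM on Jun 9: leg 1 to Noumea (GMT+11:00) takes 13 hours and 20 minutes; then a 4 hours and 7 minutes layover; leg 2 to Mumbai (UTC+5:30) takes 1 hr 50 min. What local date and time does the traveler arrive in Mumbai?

Convert departure to UTC: 4:08 PM − 10:00 = 6:08 AM UTC on Jun 9.
Add 13 hours and 20 minutes leg 1 → 7:28 PM UTC.
Add 4 hours 7 minutes layover in Noumea → 11:35 PM UTC.
Add 1 hour and 50 minutes leg 2 → 1:25 AM UTC (Jun 10).
Mumbai is UTC+5:30, so local arrival = 1:25 AM + 5:30 = 6:55 AM on Jun 10.

6:55 AM on June 10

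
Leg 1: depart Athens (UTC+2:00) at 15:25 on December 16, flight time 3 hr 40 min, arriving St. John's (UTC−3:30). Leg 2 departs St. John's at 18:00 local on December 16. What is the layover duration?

4 hours 25 minutes

Convert departure to UTC: 15:25 − 2:00 = 13:25 UTC on Dec 16.
Add 3 hours and 40 minutes flight time → 17:05 UTC.
St. John's is UTC−3:30, so local arrival = 17:05 − 3:30 = 13:35 on Dec 16.
Layover = 18:00 − 13:35 = 4 hours 25 minutes.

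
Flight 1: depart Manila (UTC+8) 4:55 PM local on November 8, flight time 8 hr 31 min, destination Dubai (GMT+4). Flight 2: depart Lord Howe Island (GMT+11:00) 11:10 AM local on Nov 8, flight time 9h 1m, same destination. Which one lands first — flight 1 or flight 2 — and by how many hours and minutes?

the second, by 8 hours 15 minutes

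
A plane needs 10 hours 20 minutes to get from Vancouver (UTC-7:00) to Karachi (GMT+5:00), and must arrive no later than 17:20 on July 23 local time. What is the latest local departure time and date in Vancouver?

Target arrival in UTC: 17:20 − 5:00 = 12:20 on Jul 23.
Subtract 10 hours 20 minutes → departure 02:00 UTC on Jul 23.
Vancouver is UTC−7:00: 02:00 − 7:00 = 19:00 on Jul 22.

19:00 on Jul 22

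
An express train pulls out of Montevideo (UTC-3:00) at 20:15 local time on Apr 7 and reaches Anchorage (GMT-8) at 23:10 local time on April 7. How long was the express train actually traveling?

Departure in UTC: 20:15 + 3:00 = 23:15 on Apr 7.
Arrival in UTC: 23:10 + 8:00 = 07:10 on Apr 8.
Elapsed = 07:10 − 23:15 (+1 day) = 7 hours 55 minutes.

7 hours 55 minutes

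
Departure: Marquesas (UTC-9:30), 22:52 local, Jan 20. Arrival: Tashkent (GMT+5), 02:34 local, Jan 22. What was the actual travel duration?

13 hours 12 minutes

Departure in UTC: 22:52 + 9:30 = 08:22 on Jan 21.
Arrival in UTC: 02:34 − 5:00 = 21:34 on Jan 21.
Elapsed = 21:34 − 08:22 = 13 hours 12 minutes.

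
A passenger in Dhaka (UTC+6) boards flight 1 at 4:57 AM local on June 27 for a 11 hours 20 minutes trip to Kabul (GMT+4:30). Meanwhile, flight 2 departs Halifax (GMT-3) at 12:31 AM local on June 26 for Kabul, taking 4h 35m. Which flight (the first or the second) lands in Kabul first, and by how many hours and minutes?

the second, by 26 hours 11 minutes

Flight 1 in UTC: 4:57 AM − 6:00 = 10:57 PM on Jun 26.
+11 hours 20 minutes → arrive 10:17 AM UTC on Jun 27.
Flight 2 in UTC: 12:31 AM + 3:00 = 3:31 AM on Jun 26.
+4 hours and 35 minutes → arrive 8:06 AM UTC on Jun 26.
Flight 2 lands earlier by 26 hours 11 minutes.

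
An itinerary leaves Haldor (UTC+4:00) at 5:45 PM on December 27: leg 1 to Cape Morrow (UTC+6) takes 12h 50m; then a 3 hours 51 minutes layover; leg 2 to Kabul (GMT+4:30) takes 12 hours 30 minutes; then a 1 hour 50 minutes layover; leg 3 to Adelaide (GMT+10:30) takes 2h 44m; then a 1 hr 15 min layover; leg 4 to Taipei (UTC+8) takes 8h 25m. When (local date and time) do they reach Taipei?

5:10 PM on December 29

Convert departure to UTC: 5:45 PM − 4:00 = 1:45 PM UTC on Dec 27.
Add 12 hours 50 minutes leg 1 → 2:35 AM UTC (Dec 28).
Add 3 hours and 51 minutes layover in Cape Morrow → 6:26 AM UTC.
Add 12 hours 30 minutes leg 2 → 6:56 PM UTC.
Add 1 hour 50 minutes layover in Kabul → 8:46 PM UTC.
Add 2 hours 44 minutes leg 3 → 11:30 PM UTC.
Add 1 hour and 15 minutes layover in Adelaide → 12:45 AM UTC (Dec 29).
Add 8 hours and 25 minutes leg 4 → 9:10 AM UTC.
Taipei is UTC+8:00, so local arrival = 9:10 AM + 8:00 = 5:10 PM on Dec 29.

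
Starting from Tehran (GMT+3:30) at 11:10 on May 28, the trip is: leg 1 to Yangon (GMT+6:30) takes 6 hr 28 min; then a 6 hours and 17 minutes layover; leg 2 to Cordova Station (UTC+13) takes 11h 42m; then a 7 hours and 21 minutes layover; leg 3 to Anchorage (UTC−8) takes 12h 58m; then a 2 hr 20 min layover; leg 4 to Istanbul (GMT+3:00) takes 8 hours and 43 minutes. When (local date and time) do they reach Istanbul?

18:29 on May 30

Convert departure to UTC: 11:10 − 3:30 = 07:40 UTC on May 28.
Add 6 hours and 28 minutes leg 1 → 14:08 UTC.
Add 6 hours and 17 minutes layover in Yangon → 20:25 UTC.
Add 11 hours 42 minutes leg 2 → 08:07 UTC (May 29).
Add 7 hours 21 minutes layover in Cordova Station → 15:28 UTC.
Add 12 hours 58 minutes leg 3 → 04:26 UTC (May 30).
Add 2 hours 20 minutes layover in Anchorage → 06:46 UTC.
Add 8 hours 43 minutes leg 4 → 15:29 UTC.
Istanbul is UTC+3:00, so local arrival = 15:29 + 3:00 = 18:29 on May 30.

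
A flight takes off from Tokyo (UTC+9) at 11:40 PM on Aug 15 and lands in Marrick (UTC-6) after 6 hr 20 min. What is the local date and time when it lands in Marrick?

Convert departure to UTC: 11:40 PM − 9:00 = 2:40 PM UTC on Aug 15.
Add 6 hours and 20 minutes travel time → 9:00 PM UTC.
Marrick is UTC−6:00, so local arrival = 9:00 PM − 6:00 = 3:00 PM on Aug 15.

3:00 PM on August 15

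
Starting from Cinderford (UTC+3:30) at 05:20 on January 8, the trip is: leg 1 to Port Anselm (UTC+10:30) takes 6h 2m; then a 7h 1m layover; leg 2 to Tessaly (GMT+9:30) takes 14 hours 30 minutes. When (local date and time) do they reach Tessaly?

Convert departure to UTC: 05:20 − 3:30 = 01:50 UTC on Jan 8.
Add 6 hours and 2 minutes leg 1 → 07:52 UTC.
Add 7 hours 1 minute layover in Port Anselm → 14:53 UTC.
Add 14 hours and 30 minutes leg 2 → 05:23 UTC (Jan 9).
Tessaly is UTC+9:30, so local arrival = 05:23 + 9:30 = 14:53 on Jan 9.

14:53 on January 9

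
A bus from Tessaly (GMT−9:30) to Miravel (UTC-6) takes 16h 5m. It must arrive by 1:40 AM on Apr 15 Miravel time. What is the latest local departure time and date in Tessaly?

Target arrival in UTC: 1:40 AM + 6:00 = 7:40 AM on Apr 15.
Subtract 16 hours and 5 minutes → departure 3:35 PM UTC on Apr 14.
Tessaly is UTC−9:30: 3:35 PM − 9:30 = 6:05 AM on Apr 14.

6:05 AM on Apr 14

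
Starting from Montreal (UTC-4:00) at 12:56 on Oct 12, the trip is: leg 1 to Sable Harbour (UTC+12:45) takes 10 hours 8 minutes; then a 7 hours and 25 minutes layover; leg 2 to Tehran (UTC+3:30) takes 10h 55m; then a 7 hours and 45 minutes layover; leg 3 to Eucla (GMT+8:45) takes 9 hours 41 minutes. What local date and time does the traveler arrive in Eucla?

Convert departure to UTC: 12:56 + 4:00 = 16:56 UTC on Oct 12.
Add 10 hours 8 minutes leg 1 → 03:04 UTC (Oct 13).
Add 7 hours 25 minutes layover in Sable Harbour → 10:29 UTC.
Add 10 hours and 55 minutes leg 2 → 21:24 UTC.
Add 7 hours 45 minutes layover in Tehran → 05:09 UTC (Oct 14).
Add 9 hours 41 minutes leg 3 → 14:50 UTC.
Eucla is UTC+8:45, so local arrival = 14:50 + 8:45 = 23:35 on Oct 14.

23:35 on October 14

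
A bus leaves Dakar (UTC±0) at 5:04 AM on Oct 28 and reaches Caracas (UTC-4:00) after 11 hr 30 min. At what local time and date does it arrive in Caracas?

12:34 PM on Oct 28

Dakar is at UTC+0, so departure is already 5:04 AM UTC on Oct 28.
Add 11 hours and 30 minutes travel time → 4:34 PM UTC.
Caracas is UTC−4:00, so local arrival = 4:34 PM − 4:00 = 12:34 PM on Oct 28.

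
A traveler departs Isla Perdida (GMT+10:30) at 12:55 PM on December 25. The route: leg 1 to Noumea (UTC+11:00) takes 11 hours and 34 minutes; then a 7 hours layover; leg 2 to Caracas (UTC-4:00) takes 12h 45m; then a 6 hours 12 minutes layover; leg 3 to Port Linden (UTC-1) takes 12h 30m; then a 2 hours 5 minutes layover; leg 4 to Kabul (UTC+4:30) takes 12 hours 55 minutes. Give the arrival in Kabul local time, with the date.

11:56 PM on Dec 27

Convert departure to UTC: 12:55 PM − 10:30 = 2:25 AM UTC on Dec 25.
Add 11 hours 34 minutes leg 1 → 1:59 PM UTC.
Add 7 hours layover in Noumea → 8:59 PM UTC.
Add 12 hours 45 minutes leg 2 → 9:44 AM UTC (Dec 26).
Add 6 hours and 12 minutes layover in Caracas → 3:56 PM UTC.
Add 12 hours 30 minutes leg 3 → 4:26 AM UTC (Dec 27).
Add 2 hours and 5 minutes layover in Port Linden → 6:31 AM UTC.
Add 12 hours and 55 minutes leg 4 → 7:26 PM UTC.
Kabul is UTC+4:30, so local arrival = 7:26 PM + 4:30 = 11:56 PM on Dec 27.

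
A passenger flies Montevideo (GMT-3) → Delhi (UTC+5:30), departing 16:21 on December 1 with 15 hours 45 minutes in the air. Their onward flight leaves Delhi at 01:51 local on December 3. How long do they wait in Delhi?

9 hours 15 minutes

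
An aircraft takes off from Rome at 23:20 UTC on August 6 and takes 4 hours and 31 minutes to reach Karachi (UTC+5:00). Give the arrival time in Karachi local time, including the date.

08:51 on August 7

Departure is given in UTC: 23:20 on Aug 6.
Add 4 hours and 31 minutes → 03:51 UTC (Aug 7).
Karachi is UTC+5:00: 03:51 + 5:00 = 08:51 on Aug 7.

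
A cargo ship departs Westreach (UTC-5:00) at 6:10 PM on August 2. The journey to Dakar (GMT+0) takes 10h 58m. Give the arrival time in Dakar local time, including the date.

10:08 AM on August 3

Convert departure to UTC: 6:10 PM + 5:00 = 11:10 PM UTC on Aug 2.
Add 10 hours and 58 minutes travel time → 10:08 AM UTC (Aug 3).
Dakar is UTC+0, so local arrival is the same: 10:08 AM on Aug 3.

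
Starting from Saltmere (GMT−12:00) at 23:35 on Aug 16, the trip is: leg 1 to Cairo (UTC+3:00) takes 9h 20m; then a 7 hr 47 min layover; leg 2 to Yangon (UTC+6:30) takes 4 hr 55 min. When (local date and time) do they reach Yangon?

Convert departure to UTC: 23:35 + 12:00 = 11:35 UTC on Aug 17.
Add 9 hours 20 minutes leg 1 → 20:55 UTC.
Add 7 hours and 47 minutes layover in Cairo → 04:42 UTC (Aug 18).
Add 4 hours 55 minutes leg 2 → 09:37 UTC.
Yangon is UTC+6:30, so local arrival = 09:37 + 6:30 = 16:07 on Aug 18.

16:07 on August 18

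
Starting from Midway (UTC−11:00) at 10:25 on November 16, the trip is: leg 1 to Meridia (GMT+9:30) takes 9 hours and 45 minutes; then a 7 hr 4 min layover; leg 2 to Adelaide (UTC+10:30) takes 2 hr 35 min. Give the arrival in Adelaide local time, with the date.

03:19 on November 18

Convert departure to UTC: 10:25 + 11:00 = 21:25 UTC on Nov 16.
Add 9 hours and 45 minutes leg 1 → 07:10 UTC (Nov 17).
Add 7 hours and 4 minutes layover in Meridia → 14:14 UTC.
Add 2 hours 35 minutes leg 2 → 16:49 UTC.
Adelaide is UTC+10:30, so local arrival = 16:49 + 10:30 = 03:19 on Nov 18.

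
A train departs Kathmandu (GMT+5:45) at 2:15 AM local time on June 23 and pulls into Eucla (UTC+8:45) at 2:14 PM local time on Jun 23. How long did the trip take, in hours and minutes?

8 hours 59 minutes

Departure in UTC: 2:15 AM − 5:45 = 8:30 PM on Jun 22.
Arrival in UTC: 2:14 PM − 8:45 = 5:29 AM on Jun 23.
Elapsed = 5:29 AM − 8:30 PM (+1 day) = 8 hours 59 minutes.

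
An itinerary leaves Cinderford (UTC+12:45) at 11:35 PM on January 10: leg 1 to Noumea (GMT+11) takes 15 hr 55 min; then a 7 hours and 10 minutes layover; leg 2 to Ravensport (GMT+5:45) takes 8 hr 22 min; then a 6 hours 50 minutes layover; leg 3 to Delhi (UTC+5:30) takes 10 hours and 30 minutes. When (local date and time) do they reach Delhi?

Convert departure to UTC: 11:35 PM − 12:45 = 10:50 AM UTC on Jan 10.
Add 15 hours 55 minutes leg 1 → 2:45 AM UTC (Jan 11).
Add 7 hours and 10 minutes layover in Noumea → 9:55 AM UTC.
Add 8 hours and 22 minutes leg 2 → 6:17 PM UTC.
Add 6 hours 50 minutes layover in Ravensport → 1:07 AM UTC (Jan 12).
Add 10 hours 30 minutes leg 3 → 11:37 AM UTC.
Delhi is UTC+5:30, so local arrival = 11:37 AM + 5:30 = 5:07 PM on Jan 12.

5:07 PM on Jan 12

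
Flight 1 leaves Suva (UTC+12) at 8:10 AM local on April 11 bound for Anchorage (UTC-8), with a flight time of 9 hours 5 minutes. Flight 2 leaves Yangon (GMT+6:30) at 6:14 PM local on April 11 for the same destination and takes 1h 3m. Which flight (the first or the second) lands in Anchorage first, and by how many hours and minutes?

Flight 1 in UTC: 8:10 AM − 12:00 = 8:10 PM on Apr 10.
+9 hours 5 minutes → arrive 5:15 AM UTC on Apr 11.
Flight 2 in UTC: 6:14 PM − 6:30 = 11:44 AM on Apr 11.
+1 hour 3 minutes → arrive 12:47 PM UTC on Apr 11.
Flight 1 lands earlier by 7 hours 32 minutes.

the first, by 7 hours 32 minutes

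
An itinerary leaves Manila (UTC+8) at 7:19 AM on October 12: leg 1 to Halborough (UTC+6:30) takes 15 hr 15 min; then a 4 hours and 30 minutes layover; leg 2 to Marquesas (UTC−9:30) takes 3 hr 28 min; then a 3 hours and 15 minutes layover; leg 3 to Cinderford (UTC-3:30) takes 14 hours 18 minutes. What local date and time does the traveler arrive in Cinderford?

12:35 PM on Oct 13

Convert departure to UTC: 7:19 AM − 8:00 = 11:19 PM UTC on Oct 11.
Add 15 hours 15 minutes leg 1 → 2:34 PM UTC (Oct 12).
Add 4 hours 30 minutes layover in Halborough → 7:04 PM UTC.
Add 3 hours and 28 minutes leg 2 → 10:32 PM UTC.
Add 3 hours 15 minutes layover in Marquesas → 1:47 AM UTC (Oct 13).
Add 14 hours and 18 minutes leg 3 → 4:05 PM UTC.
Cinderford is UTC−3:30, so local arrival = 4:05 PM − 3:30 = 12:35 PM on Oct 13.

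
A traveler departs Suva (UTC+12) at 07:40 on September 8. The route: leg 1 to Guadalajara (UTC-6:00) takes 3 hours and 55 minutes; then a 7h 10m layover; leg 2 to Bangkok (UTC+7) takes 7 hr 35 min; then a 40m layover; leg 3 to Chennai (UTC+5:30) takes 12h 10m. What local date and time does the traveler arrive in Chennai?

Convert departure to UTC: 07:40 − 12:00 = 19:40 UTC on Sep 7.
Add 3 hours 55 minutes leg 1 → 23:35 UTC.
Add 7 hours 10 minutes layover in Guadalajara → 06:45 UTC (Sep 8).
Add 7 hours and 35 minutes leg 2 → 14:20 UTC.
Add 40 minutes layover in Bangkok → 15:00 UTC.
Add 12 hours and 10 minutes leg 3 → 03:10 UTC (Sep 9).
Chennai is UTC+5:30, so local arrival = 03:10 + 5:30 = 08:40 on Sep 9.

08:40 on September 9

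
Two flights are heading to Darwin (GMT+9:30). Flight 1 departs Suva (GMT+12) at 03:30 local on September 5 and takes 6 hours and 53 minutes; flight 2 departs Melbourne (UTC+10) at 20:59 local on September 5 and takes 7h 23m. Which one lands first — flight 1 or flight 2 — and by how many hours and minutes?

Flight 1 in UTC: 03:30 − 12:00 = 15:30 on Sep 4.
+6 hours and 53 minutes → arrive 22:23 UTC on Sep 4.
Flight 2 in UTC: 20:59 − 10:00 = 10:59 on Sep 5.
+7 hours 23 minutes → arrive 18:22 UTC on Sep 5.
Flight 1 lands earlier by 19 hours 59 minutes.

the first, by 19 hours 59 minutes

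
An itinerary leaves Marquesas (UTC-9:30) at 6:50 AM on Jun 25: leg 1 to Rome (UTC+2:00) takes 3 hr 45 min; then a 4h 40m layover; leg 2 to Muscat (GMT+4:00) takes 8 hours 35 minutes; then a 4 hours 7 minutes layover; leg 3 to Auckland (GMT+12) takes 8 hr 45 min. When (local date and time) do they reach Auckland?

10:12 AM on June 27

Convert departure to UTC: 6:50 AM + 9:30 = 4:20 PM UTC on Jun 25.
Add 3 hours and 45 minutes leg 1 → 8:05 PM UTC.
Add 4 hours 40 minutes layover in Rome → 12:45 AM UTC (Jun 26).
Add 8 hours 35 minutes leg 2 → 9:20 AM UTC.
Add 4 hours and 7 minutes layover in Muscat → 1:27 PM UTC.
Add 8 hours 45 minutes leg 3 → 10:12 PM UTC.
Auckland is UTC+12:00, so local arrival = 10:12 PM + 12:00 = 10:12 AM on Jun 27.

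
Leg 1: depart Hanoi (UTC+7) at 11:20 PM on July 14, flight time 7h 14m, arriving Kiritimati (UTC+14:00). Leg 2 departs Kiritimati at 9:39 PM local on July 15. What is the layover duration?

8 hours 5 minutes

Convert departure to UTC: 11:20 PM − 7:00 = 4:20 PM UTC on Jul 14.
Add 7 hours 14 minutes flight time → 11:34 PM UTC.
Kiritimati is UTC+14:00, so local arrival = 11:34 PM + 14:00 = 1:34 PM on Jul 15.
Layover = 9:39 PM − 1:34 PM = 8 hours 5 minutes.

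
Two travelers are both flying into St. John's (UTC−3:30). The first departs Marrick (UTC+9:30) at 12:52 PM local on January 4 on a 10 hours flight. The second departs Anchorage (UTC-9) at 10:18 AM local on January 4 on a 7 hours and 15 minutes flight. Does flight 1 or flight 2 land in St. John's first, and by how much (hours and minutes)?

the first, by 13 hours 11 minutes

Flight 1 in UTC: 12:52 PM − 9:30 = 3:22 AM on Jan 4.
+10 hours → arrive 1:22 PM UTC on Jan 4.
Flight 2 in UTC: 10:18 AM + 9:00 = 7:18 PM on Jan 4.
+7 hours 15 minutes → arrive 2:33 AM UTC on Jan 5.
Flight 1 lands earlier by 13 hours 11 minutes.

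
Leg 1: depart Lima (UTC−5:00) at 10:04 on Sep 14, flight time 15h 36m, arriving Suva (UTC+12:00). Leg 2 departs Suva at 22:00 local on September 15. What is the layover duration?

3 hours 20 minutes

Convert departure to UTC: 10:04 + 5:00 = 15:04 UTC on Sep 14.
Add 15 hours and 36 minutes flight time → 06:40 UTC (Sep 15).
Suva is UTC+12:00, so local arrival = 06:40 + 12:00 = 18:40 on Sep 15.
Layover = 22:00 − 18:40 = 3 hours 20 minutes.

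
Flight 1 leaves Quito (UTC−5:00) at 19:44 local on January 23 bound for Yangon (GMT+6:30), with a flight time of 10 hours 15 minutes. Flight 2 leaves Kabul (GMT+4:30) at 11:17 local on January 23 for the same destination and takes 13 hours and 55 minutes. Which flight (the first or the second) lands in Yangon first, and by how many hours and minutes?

the second, by 14 hours 17 minutes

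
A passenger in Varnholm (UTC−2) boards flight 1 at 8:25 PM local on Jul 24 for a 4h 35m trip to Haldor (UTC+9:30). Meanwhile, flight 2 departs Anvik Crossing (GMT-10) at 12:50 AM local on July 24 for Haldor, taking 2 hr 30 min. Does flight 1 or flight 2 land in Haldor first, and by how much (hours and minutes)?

the second, by 13 hours 40 minutes

Flight 1 in UTC: 8:25 PM + 2:00 = 10:25 PM on Jul 24.
+4 hours and 35 minutes → arrive 3:00 AM UTC on Jul 25.
Flight 2 in UTC: 12:50 AM + 10:00 = 10:50 AM on Jul 24.
+2 hours and 30 minutes → arrive 1:20 PM UTC on Jul 24.
Flight 2 lands earlier by 13 hours 40 minutes.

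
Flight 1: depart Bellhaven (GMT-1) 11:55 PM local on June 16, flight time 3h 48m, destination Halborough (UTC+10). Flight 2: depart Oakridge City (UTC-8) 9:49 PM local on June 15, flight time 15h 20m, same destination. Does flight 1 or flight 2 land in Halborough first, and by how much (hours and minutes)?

Flight 1 in UTC: 11:55 PM + 1:00 = 12:55 AM on Jun 17.
+3 hours 48 minutes → arrive 4:43 AM UTC on Jun 17.
Flight 2 in UTC: 9:49 PM + 8:00 = 5:49 AM on Jun 16.
+15 hours and 20 minutes → arrive 9:09 PM UTC on Jun 16.
Flight 2 lands earlier by 7 hours 34 minutes.

the second, by 7 hours 34 minutes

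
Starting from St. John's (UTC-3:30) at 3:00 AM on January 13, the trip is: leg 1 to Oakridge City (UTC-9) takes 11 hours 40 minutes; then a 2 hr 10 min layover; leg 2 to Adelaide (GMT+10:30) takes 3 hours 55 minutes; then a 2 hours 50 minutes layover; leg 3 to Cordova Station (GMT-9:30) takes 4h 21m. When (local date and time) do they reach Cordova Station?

9:56 PM on Jan 13

Convert departure to UTC: 3:00 AM + 3:30 = 6:30 AM UTC on Jan 13.
Add 11 hours and 40 minutes leg 1 → 6:10 PM UTC.
Add 2 hours 10 minutes layover in Oakridge City → 8:20 PM UTC.
Add 3 hours 55 minutes leg 2 → 12:15 AM UTC (Jan 14).
Add 2 hours and 50 minutes layover in Adelaide → 3:05 AM UTC.
Add 4 hours and 21 minutes leg 3 → 7:26 AM UTC.
Cordova Station is UTC−9:30, so local arrival = 7:26 AM − 9:30 = 9:56 PM on Jan 13.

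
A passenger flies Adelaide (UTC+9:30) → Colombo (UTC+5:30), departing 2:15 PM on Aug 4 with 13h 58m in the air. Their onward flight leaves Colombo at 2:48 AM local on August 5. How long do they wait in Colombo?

2 hours 35 minutes

Convert departure to UTC: 2:15 PM − 9:30 = 4:45 AM UTC on Aug 4.
Add 13 hours 58 minutes flight time → 6:43 PM UTC.
Colombo is UTC+5:30, so local arrival = 6:43 PM + 5:30 = 12:13 AM on Aug 5.
Layover = 2:48 AM − 12:13 AM = 2 hours 35 minutes.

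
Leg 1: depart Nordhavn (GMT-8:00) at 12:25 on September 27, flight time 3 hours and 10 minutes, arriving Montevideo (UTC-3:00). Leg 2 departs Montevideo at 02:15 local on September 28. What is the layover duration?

5 hours 40 minutes

Convert departure to UTC: 12:25 + 8:00 = 20:25 UTC on Sep 27.
Add 3 hours 10 minutes flight time → 23:35 UTC.
Montevideo is UTC−3:00, so local arrival = 23:35 − 3:00 = 20:35 on Sep 27.
Layover = 02:15 − 20:35 (+1 day) = 5 hours 40 minutes.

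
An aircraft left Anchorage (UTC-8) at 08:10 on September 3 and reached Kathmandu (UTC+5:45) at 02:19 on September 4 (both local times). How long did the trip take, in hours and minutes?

Kathmandu is 13:45 ahead of Anchorage.
Clock-face elapsed time (ignoring zones) is 18 hours 9 minutes.
Actual elapsed = 18 hours 9 minutes − 13:45 = 4 hours 24 minutes.

4 hours 24 minutes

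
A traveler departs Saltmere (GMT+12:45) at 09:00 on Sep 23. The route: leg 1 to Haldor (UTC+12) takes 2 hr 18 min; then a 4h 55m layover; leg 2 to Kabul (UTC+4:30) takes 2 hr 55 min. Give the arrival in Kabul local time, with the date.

Convert departure to UTC: 09:00 − 12:45 = 20:15 UTC on Sep 22.
Add 2 hours 18 minutes leg 1 → 22:33 UTC.
Add 4 hours 55 minutes layover in Haldor → 03:28 UTC (Sep 23).
Add 2 hours 55 minutes leg 2 → 06:23 UTC.
Kabul is UTC+4:30, so local arrival = 06:23 + 4:30 = 10:53 on Sep 23.

10:53 on Sep 23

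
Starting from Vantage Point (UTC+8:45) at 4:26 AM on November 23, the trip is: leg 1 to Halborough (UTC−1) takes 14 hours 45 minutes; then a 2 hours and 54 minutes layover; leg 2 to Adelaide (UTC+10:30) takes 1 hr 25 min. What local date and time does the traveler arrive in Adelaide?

1:15 AM on November 24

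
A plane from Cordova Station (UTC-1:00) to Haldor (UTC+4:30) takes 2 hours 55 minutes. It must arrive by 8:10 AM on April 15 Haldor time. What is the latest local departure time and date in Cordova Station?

11:45 PM on April 14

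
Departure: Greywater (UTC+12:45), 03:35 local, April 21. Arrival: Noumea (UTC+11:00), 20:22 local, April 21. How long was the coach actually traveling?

18 hours 32 minutes

Departure in UTC: 03:35 − 12:45 = 14:50 on Apr 20.
Arrival in UTC: 20:22 − 11:00 = 09:22 on Apr 21.
Elapsed = 09:22 − 14:50 (+1 day) = 18 hours 32 minutes.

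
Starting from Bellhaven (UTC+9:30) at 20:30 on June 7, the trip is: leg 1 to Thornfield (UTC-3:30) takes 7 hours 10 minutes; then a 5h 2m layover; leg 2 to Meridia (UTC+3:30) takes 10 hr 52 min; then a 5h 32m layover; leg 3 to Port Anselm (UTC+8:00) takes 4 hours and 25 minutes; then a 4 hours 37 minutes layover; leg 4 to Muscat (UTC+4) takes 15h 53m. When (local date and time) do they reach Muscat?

Convert departure to UTC: 20:30 − 9:30 = 11:00 UTC on Jun 7.
Add 7 hours 10 minutes leg 1 → 18:10 UTC.
Add 5 hours and 2 minutes layover in Thornfield → 23:12 UTC.
Add 10 hours and 52 minutes leg 2 → 10:04 UTC (Jun 8).
Add 5 hours 32 minutes layover in Meridia → 15:36 UTC.
Add 4 hours and 25 minutes leg 3 → 20:01 UTC.
Add 4 hours 37 minutes layover in Port Anselm → 00:38 UTC (Jun 9).
Add 15 hours and 53 minutes leg 4 → 16:31 UTC.
Muscat is UTC+4:00, so local arrival = 16:31 + 4:00 = 20:31 on Jun 9.

20:31 on June 9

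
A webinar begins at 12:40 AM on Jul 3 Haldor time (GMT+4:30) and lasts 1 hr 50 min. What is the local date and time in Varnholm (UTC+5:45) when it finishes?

3:45 AM on July 3

Varnholm is 1:15 ahead of Haldor.
After 1 hour 50 minutes it is 2:30 AM in Haldor.
Shift by the zone difference: 2:30 AM + 1:15 = 3:45 AM on Jul 3 in Varnholm.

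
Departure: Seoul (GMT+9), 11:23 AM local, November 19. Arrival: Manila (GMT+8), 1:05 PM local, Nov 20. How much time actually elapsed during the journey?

Manila is 1:00 behind Seoul.
Clock-face elapsed time (ignoring zones) is 25 hours 42 minutes.
Actual elapsed = 25 hours 42 minutes + 1:00 = 26 hours 42 minutes.

26 hours 42 minutes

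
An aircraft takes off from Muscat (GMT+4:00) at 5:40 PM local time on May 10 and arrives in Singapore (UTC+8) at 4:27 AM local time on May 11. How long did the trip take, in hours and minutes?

6 hours 47 minutes

Departure in UTC: 5:40 PM − 4:00 = 1:40 PM on May 10.
Arrival in UTC: 4:27 AM − 8:00 = 8:27 PM on May 10.
Elapsed = 8:27 PM − 1:40 PM = 6 hours 47 minutes.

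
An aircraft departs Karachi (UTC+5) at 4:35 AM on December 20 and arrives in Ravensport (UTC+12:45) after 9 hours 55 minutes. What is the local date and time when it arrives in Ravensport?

Convert departure to UTC: 4:35 AM − 5:00 = 11:35 PM UTC on Dec 19.
Add 9 hours and 55 minutes travel time → 9:30 AM UTC (Dec 20).
Ravensport is UTC+12:45, so local arrival = 9:30 AM + 12:45 = 10:15 PM on Dec 20.

10:15 PM on December 20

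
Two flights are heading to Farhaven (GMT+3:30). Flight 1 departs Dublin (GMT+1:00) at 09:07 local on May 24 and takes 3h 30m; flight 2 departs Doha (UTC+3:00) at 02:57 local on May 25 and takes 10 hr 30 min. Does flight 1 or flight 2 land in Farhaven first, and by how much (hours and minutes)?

the first, by 22 hours 50 minutes

Flight 1 in UTC: 09:07 − 1:00 = 08:07 on May 24.
+3 hours 30 minutes → arrive 11:37 UTC on May 24.
Flight 2 in UTC: 02:57 − 3:00 = 23:57 on May 24.
+10 hours 30 minutes → arrive 10:27 UTC on May 25.
Flight 1 lands earlier by 22 hours 50 minutes.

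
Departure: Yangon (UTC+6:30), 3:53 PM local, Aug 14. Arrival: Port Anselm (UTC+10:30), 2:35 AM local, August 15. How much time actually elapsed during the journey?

6 hours 42 minutes

Departure in UTC: 3:53 PM − 6:30 = 9:23 AM on Aug 14.
Arrival in UTC: 2:35 AM − 10:30 = 4:05 PM on Aug 14.
Elapsed = 4:05 PM − 9:23 AM = 6 hours 42 minutes.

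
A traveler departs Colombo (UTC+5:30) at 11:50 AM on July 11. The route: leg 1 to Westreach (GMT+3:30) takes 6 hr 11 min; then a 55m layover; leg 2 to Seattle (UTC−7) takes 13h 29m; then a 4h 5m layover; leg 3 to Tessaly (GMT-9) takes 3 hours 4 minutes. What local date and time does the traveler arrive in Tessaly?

Convert departure to UTC: 11:50 AM − 5:30 = 6:20 AM UTC on Jul 11.
Add 6 hours and 11 minutes leg 1 → 12:31 PM UTC.
Add 55 minutes layover in Westreach → 1:26 PM UTC.
Add 13 hours 29 minutes leg 2 → 2:55 AM UTC (Jul 12).
Add 4 hours 5 minutes layover in Seattle → 7:00 AM UTC.
Add 3 hours and 4 minutes leg 3 → 10:04 AM UTC.
Tessaly is UTC−9:00, so local arrival = 10:04 AM − 9:00 = 1:04 AM on Jul 12.

1:04 AM on Jul 12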